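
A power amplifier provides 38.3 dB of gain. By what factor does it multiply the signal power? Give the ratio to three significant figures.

6760

Power ratio = 10^(dB/10).
10^(38.3/10) = 10^(3.830) = 6760.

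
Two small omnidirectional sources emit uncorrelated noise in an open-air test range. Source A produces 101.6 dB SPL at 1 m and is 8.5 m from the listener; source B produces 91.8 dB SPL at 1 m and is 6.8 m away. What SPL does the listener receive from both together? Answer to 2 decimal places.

At the listener: L_A = 101.6 − 20·log₁₀(8.5) = 83.012 dB; L_B = 91.8 − 20·log₁₀(6.8) = 75.150 dB.
Combined: 10·log₁₀(10^(83.012/10)+10^(75.150/10)) = 83.67 dB SPL.

83.67 dB SPL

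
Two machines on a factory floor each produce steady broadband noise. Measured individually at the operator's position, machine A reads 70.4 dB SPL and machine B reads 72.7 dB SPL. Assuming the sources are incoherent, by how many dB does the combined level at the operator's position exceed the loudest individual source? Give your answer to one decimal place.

Add the sources as powers (linear), then convert back to dB:
L_total = 10·log₁₀(10^(70.4/10) + 10^(72.7/10)) = 74.71 dB SPL.
Excess over the loudest (72.7 dB): 74.71 − 72.7 = 2.0 dB.

2.0 dB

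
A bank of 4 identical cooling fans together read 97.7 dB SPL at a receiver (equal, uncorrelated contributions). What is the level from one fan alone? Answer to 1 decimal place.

4 equal incoherent sources add 10·log₁₀(4) = 6.02 dB over one source.
L_one = 97.7 − 6.02 = 91.7 dB SPL.

91.7 dB SPL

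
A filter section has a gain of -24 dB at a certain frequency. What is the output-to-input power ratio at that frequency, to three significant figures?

0.00398

Power ratio = 10^(dB/10).
10^(-24/10) = 10^(-2.400) = 0.00398.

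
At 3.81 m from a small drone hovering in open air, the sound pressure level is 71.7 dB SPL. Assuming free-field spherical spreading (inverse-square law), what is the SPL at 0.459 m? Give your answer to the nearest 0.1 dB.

For a point source in a free field, ΔL = −20·log₁₀(d₂/d₁).
ΔL = −20·log₁₀(0.459/3.81) = 18.38 dB, so L₂ = 71.7 + (18.38) = 90.1 dB SPL.

90.1 dB SPL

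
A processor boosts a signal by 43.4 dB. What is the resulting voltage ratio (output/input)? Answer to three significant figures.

Voltage ratio = 10^(dB/20).
10^(43.4/20) = 10^(2.170) = 148.

148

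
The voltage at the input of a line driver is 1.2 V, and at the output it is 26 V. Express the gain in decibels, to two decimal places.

Voltage is an amplitude quantity, so gain = 20·log₁₀(V_out/V_in).
20·log₁₀(26/1.2) = 20·log₁₀(21.67) = 26.72 dB.

26.72 dB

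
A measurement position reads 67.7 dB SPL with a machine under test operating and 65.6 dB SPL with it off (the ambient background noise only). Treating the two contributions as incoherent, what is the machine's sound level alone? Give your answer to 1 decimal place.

63.5 dB SPL

Subtract intensities: L_src = 10·log₁₀(10^(L_total/10) − 10^(L_bg/10)).
L_src = 10·log₁₀(10^(67.7/10) − 10^(65.6/10)) = 10·log₁₀(2258000) = 63.5 dB SPL.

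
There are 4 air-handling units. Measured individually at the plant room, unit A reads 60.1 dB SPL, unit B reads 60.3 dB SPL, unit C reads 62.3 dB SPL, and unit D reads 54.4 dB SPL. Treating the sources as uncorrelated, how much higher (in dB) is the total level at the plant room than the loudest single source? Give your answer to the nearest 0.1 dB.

3.8 dB

Incoherent sources sum as intensities:
L_total = 10·log₁₀(10^(60.1/10) + 10^(60.3/10) + 10^(62.3/10) + 10^(54.4/10)) = 66.09 dB SPL.
Excess over the loudest (62.3 dB): 66.09 − 62.3 = 3.8 dB.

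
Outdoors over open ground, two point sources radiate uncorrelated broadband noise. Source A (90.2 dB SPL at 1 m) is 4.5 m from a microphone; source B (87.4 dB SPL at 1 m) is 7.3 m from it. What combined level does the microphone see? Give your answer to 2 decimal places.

77.93 dB SPL

At the listener: L_A = 90.2 − 20·log₁₀(4.5) = 77.136 dB; L_B = 87.4 − 20·log₁₀(7.3) = 70.134 dB.
Combined: 10·log₁₀(10^(77.136/10)+10^(70.134/10)) = 77.93 dB SPL.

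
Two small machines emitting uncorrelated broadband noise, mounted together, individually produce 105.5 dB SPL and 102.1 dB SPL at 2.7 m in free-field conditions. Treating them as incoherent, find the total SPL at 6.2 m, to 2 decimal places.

Combined at 2.7 m: 10·log₁₀(10^(105.5/10)+10^(102.1/10)) = 107.135 dB SPL.
Then apply −20·log₁₀(6.2/2.7) = -7.221 dB → 99.91 dB SPL.

99.91 dB SPL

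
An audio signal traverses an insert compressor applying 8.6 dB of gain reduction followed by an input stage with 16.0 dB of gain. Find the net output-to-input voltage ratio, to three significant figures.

Net gain = (−8.6) + 16.0 = 7.4 dB.
Voltage ratio = 10^(7.4/20) = 2.34.

2.34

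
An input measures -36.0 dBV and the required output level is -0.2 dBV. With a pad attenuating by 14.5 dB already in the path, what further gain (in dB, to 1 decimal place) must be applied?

The required make-up gain is the shortfall in the dB sum.
G = -0.2 − (-36.0) + 14.5 = 50.3 dB.

50.3 dB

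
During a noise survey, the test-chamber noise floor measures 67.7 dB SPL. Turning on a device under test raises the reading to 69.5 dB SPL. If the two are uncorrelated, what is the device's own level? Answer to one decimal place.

64.8 dB SPL

Remove the background by subtracting linear intensities:
L_src = 10·log₁₀(10^(69.5/10) − 10^(67.7/10)) = 10·log₁₀(3024000) = 64.8 dB SPL.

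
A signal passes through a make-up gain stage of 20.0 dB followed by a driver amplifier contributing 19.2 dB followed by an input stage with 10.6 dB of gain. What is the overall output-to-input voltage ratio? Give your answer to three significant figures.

309

Net gain = 20.0 + 19.2 + 10.6 = 49.8 dB.
Voltage ratio = 10^(49.8/20) = 309.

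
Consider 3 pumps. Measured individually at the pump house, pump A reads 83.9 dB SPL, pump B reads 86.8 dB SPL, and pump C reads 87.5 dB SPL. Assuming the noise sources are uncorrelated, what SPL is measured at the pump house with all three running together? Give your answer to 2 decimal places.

Incoherent sources sum as intensities:
L_total = 10·log₁₀(10^(83.9/10) + 10^(86.8/10) + 10^(87.5/10)) = 10·log₁₀(1286000000) = 91.09 dB SPL.

91.09 dB SPL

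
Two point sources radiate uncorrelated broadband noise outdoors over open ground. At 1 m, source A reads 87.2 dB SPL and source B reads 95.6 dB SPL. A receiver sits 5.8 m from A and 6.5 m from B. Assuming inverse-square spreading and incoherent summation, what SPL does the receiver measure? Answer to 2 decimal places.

At the listener: L_A = 87.2 − 20·log₁₀(5.8) = 71.931 dB; L_B = 95.6 − 20·log₁₀(6.5) = 79.342 dB.
Combined: 10·log₁₀(10^(71.931/10)+10^(79.342/10)) = 80.07 dB SPL.

80.07 dB SPL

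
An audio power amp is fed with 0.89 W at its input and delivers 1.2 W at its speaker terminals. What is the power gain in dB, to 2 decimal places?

1.30 dB

Power is a power quantity, so gain = 10·log₁₀(P_out/P_in).
10·log₁₀(1.2/0.89) = 10·log₁₀(1.348) = 1.30 dB.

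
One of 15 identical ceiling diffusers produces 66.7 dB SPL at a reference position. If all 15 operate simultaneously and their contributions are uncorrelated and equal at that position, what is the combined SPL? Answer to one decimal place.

15 equal incoherent sources raise the level by 10·log₁₀(15) = 11.76 dB.
L_total = 66.7 + 11.76 = 78.5 dB SPL.

78.5 dB SPL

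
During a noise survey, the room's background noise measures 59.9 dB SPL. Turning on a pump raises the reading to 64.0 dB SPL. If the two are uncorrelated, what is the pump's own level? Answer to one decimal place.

Subtract intensities: L_src = 10·log₁₀(10^(L_total/10) − 10^(L_bg/10)).
L_src = 10·log₁₀(10^(64.0/10) − 10^(59.9/10)) = 10·log₁₀(1535000) = 61.9 dB SPL.

61.9 dB SPL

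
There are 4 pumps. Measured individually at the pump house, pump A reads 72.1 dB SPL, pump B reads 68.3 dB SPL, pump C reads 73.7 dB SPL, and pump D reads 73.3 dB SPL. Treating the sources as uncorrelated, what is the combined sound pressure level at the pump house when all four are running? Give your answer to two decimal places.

78.31 dB SPL

Add the sources as powers (linear), then convert back to dB:
L_total = 10·log₁₀(10^(72.1/10) + 10^(68.3/10) + 10^(73.7/10) + 10^(73.3/10)) = 10·log₁₀(67800000) = 78.31 dB SPL.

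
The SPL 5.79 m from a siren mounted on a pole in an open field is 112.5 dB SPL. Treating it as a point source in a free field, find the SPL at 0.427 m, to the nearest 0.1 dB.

Free-field point source: level drops by 20·log₁₀ of the distance ratio.
ΔL = −20·log₁₀(0.427/5.79) = 22.65 dB, so L₂ = 112.5 + (22.65) = 135.1 dB SPL.

135.1 dB SPL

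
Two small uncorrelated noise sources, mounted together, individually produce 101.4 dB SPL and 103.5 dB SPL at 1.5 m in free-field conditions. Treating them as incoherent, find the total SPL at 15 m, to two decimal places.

85.59 dB SPL

Combined at 1.5 m: 10·log₁₀(10^(101.4/10)+10^(103.5/10)) = 105.586 dB SPL.
Then apply −20·log₁₀(15/1.5) = -20.000 dB → 85.59 dB SPL.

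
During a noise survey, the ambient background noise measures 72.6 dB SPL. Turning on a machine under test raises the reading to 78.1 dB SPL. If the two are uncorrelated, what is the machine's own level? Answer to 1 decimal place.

Subtract intensities: L_src = 10·log₁₀(10^(L_total/10) − 10^(L_bg/10)).
L_src = 10·log₁₀(10^(78.1/10) − 10^(72.6/10)) = 10·log₁₀(46370000) = 76.7 dB SPL.

76.7 dB SPL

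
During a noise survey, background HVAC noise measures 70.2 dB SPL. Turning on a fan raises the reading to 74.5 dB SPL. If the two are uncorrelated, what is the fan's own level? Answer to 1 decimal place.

72.5 dB SPL

Remove the background by subtracting linear intensities:
L_src = 10·log₁₀(10^(74.5/10) − 10^(70.2/10)) = 10·log₁₀(17710000) = 72.5 dB SPL.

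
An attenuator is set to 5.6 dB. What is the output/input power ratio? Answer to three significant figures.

Power ratio = 10^(dB/10).
10^(-5.6/10) = 10^(-0.5600) = 0.275.

0.275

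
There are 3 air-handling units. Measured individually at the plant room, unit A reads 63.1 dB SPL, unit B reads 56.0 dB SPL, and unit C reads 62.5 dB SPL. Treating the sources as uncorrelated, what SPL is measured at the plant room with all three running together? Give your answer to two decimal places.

66.25 dB SPL

Uncorrelated sources add in intensity (power), not in dB.
L_total = 10·log₁₀(10^(63.1/10) + 10^(56.0/10) + 10^(62.5/10)) = 10·log₁₀(4218000) = 66.25 dB SPL.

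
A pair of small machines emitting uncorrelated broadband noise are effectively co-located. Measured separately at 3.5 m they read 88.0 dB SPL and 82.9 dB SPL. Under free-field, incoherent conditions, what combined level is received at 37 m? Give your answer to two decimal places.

Combined at 3.5 m: 10·log₁₀(10^(88.0/10)+10^(82.9/10)) = 89.169 dB SPL.
Then apply −20·log₁₀(37/3.5) = -20.483 dB → 68.69 dB SPL.

68.69 dB SPL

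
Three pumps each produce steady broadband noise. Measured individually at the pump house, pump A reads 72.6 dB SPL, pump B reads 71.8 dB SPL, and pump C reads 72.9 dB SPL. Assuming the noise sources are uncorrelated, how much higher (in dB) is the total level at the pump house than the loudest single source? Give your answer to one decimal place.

Add the sources as powers (linear), then convert back to dB:
L_total = 10·log₁₀(10^(72.6/10) + 10^(71.8/10) + 10^(72.9/10)) = 77.23 dB SPL.
Excess over the loudest (72.9 dB): 77.23 − 72.9 = 4.3 dB.

4.3 dB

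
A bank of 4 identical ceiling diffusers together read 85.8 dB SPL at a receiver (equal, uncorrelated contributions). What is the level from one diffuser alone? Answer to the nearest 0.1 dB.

4 equal incoherent sources add 10·log₁₀(4) = 6.02 dB over one source.
L_one = 85.8 − 6.02 = 79.8 dB SPL.

79.8 dB SPL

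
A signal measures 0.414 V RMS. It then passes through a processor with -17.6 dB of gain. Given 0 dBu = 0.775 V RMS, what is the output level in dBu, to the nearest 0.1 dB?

-23.0 dBu

Input level: 20·log₁₀(0.414/0.775) = -5.45 dBu.
Output: -5.45 − 17.6 = -23.0 dBu.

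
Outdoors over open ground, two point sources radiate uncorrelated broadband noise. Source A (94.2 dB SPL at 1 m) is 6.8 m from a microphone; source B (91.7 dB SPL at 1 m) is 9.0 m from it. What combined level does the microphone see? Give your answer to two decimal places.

At the listener: L_A = 94.2 − 20·log₁₀(6.8) = 77.550 dB; L_B = 91.7 − 20·log₁₀(9.0) = 72.615 dB.
Combined: 10·log₁₀(10^(77.550/10)+10^(72.615/10)) = 78.76 dB SPL.

78.76 dB SPL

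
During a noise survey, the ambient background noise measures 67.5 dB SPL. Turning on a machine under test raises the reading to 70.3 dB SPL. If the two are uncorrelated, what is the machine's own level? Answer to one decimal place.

67.1 dB SPL

Remove the background by subtracting linear intensities:
L_src = 10·log₁₀(10^(70.3/10) − 10^(67.5/10)) = 10·log₁₀(5092000) = 67.1 dB SPL.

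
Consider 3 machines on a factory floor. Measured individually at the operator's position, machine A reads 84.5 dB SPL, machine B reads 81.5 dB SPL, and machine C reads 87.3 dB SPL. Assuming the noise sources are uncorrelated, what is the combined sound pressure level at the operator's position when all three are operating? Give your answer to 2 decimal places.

Incoherent sources sum as intensities:
L_total = 10·log₁₀(10^(84.5/10) + 10^(81.5/10) + 10^(87.3/10)) = 10·log₁₀(960100000) = 89.82 dB SPL.

89.82 dB SPL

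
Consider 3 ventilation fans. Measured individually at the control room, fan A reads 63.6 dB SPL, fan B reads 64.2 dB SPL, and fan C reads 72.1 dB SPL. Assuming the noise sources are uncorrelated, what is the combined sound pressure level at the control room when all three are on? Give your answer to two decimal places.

Incoherent sources sum as intensities:
L_total = 10·log₁₀(10^(63.6/10) + 10^(64.2/10) + 10^(72.1/10)) = 10·log₁₀(21140000) = 73.25 dB SPL.

73.25 dB SPL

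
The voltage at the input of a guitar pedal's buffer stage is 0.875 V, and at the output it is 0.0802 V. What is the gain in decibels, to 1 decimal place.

-20.8 dB

Voltage is an amplitude quantity, so gain = 20·log₁₀(V_out/V_in).
20·log₁₀(0.0802/0.875) = 20·log₁₀(0.09166) = -20.8 dB.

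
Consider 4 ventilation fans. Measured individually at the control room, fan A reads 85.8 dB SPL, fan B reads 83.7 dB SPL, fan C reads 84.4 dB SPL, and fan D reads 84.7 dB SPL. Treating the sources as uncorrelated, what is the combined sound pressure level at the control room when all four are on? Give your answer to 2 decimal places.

90.74 dB SPL

Uncorrelated sources add in intensity (power), not in dB.
L_total = 10·log₁₀(10^(85.8/10) + 10^(83.7/10) + 10^(84.4/10) + 10^(84.7/10)) = 10·log₁₀(1185000000) = 90.74 dB SPL.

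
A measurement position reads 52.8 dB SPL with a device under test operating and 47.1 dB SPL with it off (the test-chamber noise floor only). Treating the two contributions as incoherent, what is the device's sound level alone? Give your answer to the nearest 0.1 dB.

Remove the background by subtracting linear intensities:
L_src = 10·log₁₀(10^(52.8/10) − 10^(47.1/10)) = 10·log₁₀(139300) = 51.4 dB SPL.

51.4 dB SPL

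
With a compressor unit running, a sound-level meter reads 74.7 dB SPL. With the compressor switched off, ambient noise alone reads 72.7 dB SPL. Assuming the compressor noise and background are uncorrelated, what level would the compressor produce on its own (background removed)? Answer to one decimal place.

70.4 dB SPL

Background correction is a power subtraction:
L_src = 10·log₁₀(10^(74.7/10) − 10^(72.7/10)) = 10·log₁₀(10890000) = 70.4 dB SPL.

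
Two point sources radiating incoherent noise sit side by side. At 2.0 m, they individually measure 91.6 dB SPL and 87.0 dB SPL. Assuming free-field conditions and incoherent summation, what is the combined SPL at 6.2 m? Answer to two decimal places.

Combined at 2.0 m: 10·log₁₀(10^(91.6/10)+10^(87.0/10)) = 92.893 dB SPL.
Then apply −20·log₁₀(6.2/2.0) = -9.827 dB → 83.07 dB SPL.

83.07 dB SPL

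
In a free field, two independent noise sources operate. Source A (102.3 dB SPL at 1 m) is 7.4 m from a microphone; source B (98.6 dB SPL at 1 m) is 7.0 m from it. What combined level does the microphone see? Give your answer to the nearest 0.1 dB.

At the listener: L_A = 102.3 − 20·log₁₀(7.4) = 84.92 dB; L_B = 98.6 − 20·log₁₀(7.0) = 81.70 dB.
Combined: 10·log₁₀(10^(84.92/10)+10^(81.70/10)) = 86.6 dB SPL.

86.6 dB SPL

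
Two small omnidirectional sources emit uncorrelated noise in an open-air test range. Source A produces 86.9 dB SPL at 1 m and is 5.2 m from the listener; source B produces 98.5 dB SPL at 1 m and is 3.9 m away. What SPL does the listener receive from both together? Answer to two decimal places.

At the listener: L_A = 86.9 − 20·log₁₀(5.2) = 72.580 dB; L_B = 98.5 − 20·log₁₀(3.9) = 86.679 dB.
Combined: 10·log₁₀(10^(72.580/10)+10^(86.679/10)) = 86.84 dB SPL.

86.84 dB SPL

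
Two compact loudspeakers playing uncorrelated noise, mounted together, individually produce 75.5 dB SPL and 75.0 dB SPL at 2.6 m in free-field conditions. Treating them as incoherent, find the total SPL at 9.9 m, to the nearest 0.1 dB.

Combined at 2.6 m: 10·log₁₀(10^(75.5/10)+10^(75.0/10)) = 78.27 dB SPL.
Then apply −20·log₁₀(9.9/2.6) = -11.61 dB → 66.7 dB SPL.

66.7 dB SPL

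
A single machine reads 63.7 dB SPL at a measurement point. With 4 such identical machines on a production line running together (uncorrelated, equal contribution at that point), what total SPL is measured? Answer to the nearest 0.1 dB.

4 equal incoherent sources raise the level by 10·log₁₀(4) = 6.02 dB.
L_total = 63.7 + 6.02 = 69.7 dB SPL.

69.7 dB SPL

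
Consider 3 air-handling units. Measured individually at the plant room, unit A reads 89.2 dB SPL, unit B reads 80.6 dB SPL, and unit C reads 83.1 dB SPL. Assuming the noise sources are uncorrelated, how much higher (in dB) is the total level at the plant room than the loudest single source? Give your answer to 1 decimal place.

1.4 dB

Uncorrelated sources add in intensity (power), not in dB.
L_total = 10·log₁₀(10^(89.2/10) + 10^(80.6/10) + 10^(83.1/10)) = 90.61 dB SPL.
Excess over the loudest (89.2 dB): 90.61 − 89.2 = 1.4 dB.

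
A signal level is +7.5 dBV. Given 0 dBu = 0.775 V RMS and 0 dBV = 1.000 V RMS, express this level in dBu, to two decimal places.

+9.71 dBu

The offset between the scales is 20·log₁₀(0.775/1.000) = −2.214 dB.
So dBu = +7.5 + 2.214 = +9.71 dBu.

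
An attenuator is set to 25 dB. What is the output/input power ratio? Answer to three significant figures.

0.00316

Power ratio = 10^(dB/10).
10^(-25/10) = 10^(-2.500) = 0.00316.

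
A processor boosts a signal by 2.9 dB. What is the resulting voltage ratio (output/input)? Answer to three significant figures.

Voltage ratio = 10^(dB/20).
10^(2.9/20) = 10^(0.1450) = 1.40.

1.40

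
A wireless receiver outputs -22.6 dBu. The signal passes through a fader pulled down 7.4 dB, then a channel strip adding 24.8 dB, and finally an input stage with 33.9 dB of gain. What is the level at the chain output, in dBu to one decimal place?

+28.7 dBu

In dB, series stages simply add:
-22.6 − 7.4 + 24.8 + 33.9 = +28.7 dBu.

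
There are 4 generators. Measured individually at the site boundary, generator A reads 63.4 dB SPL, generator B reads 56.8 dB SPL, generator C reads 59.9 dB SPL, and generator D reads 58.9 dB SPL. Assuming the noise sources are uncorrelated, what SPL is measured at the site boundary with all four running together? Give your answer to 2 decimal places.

66.45 dB SPL

Uncorrelated sources add in intensity (power), not in dB.
L_total = 10·log₁₀(10^(63.4/10) + 10^(56.8/10) + 10^(59.9/10) + 10^(58.9/10)) = 10·log₁₀(4420000) = 66.45 dB SPL.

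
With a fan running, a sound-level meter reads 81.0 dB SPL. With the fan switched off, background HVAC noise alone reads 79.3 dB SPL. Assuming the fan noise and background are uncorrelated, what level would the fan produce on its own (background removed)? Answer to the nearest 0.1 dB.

76.1 dB SPL

Background correction is a power subtraction:
L_src = 10·log₁₀(10^(81.0/10) − 10^(79.3/10)) = 10·log₁₀(40780000) = 76.1 dB SPL.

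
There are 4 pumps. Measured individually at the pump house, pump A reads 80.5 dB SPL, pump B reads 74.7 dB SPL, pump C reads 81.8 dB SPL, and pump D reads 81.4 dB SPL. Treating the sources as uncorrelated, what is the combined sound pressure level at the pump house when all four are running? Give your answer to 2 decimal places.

Incoherent sources sum as intensities:
L_total = 10·log₁₀(10^(80.5/10) + 10^(74.7/10) + 10^(81.8/10) + 10^(81.4/10)) = 10·log₁₀(431100000) = 86.35 dB SPL.

86.35 dB SPL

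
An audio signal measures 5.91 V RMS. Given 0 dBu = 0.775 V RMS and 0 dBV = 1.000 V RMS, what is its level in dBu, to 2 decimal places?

dBu = 20·log₁₀(V / 0.775 V).
20·log₁₀(5.91/0.775) = +17.65 dBu.

+17.65 dBu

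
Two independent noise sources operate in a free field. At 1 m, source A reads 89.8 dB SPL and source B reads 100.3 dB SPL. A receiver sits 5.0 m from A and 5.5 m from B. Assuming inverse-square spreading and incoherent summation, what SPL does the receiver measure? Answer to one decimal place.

At the listener: L_A = 89.8 − 20·log₁₀(5.0) = 75.82 dB; L_B = 100.3 − 20·log₁₀(5.5) = 85.49 dB.
Combined: 10·log₁₀(10^(75.82/10)+10^(85.49/10)) = 85.9 dB SPL.

85.9 dB SPL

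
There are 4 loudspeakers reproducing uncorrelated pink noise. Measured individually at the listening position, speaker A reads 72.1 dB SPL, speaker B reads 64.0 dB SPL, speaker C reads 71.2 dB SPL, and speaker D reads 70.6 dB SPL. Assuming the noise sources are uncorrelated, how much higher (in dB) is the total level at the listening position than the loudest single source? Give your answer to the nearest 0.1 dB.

4.3 dB

Uncorrelated sources add in intensity (power), not in dB.
L_total = 10·log₁₀(10^(72.1/10) + 10^(64.0/10) + 10^(71.2/10) + 10^(70.6/10)) = 76.37 dB SPL.
Excess over the loudest (72.1 dB): 76.37 − 72.1 = 4.3 dB.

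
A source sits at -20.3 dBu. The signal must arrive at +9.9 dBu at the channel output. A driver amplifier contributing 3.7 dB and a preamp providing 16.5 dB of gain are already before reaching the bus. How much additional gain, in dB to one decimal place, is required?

10.0 dB

The required make-up gain is the shortfall in the dB sum.
G = +9.9 − (-20.3) − 3.7 − 16.5 = 10.0 dB.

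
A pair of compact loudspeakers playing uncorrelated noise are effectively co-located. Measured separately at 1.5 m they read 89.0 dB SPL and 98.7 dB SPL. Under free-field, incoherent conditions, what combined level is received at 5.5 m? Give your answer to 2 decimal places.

87.86 dB SPL

Combined at 1.5 m: 10·log₁₀(10^(89.0/10)+10^(98.7/10)) = 99.142 dB SPL.
Then apply −20·log₁₀(5.5/1.5) = -11.285 dB → 87.86 dB SPL.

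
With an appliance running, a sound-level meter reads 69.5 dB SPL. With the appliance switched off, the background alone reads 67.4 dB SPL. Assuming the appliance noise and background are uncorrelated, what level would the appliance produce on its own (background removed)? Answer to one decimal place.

Subtract intensities: L_src = 10·log₁₀(10^(L_total/10) − 10^(L_bg/10)).
L_src = 10·log₁₀(10^(69.5/10) − 10^(67.4/10)) = 10·log₁₀(3417000) = 65.3 dB SPL.

65.3 dB SPL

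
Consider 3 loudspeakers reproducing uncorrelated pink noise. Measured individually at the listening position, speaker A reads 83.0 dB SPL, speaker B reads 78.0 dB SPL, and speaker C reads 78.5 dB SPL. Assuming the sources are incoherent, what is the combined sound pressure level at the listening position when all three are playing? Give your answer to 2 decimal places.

Incoherent sources sum as intensities:
L_total = 10·log₁₀(10^(83.0/10) + 10^(78.0/10) + 10^(78.5/10)) = 10·log₁₀(333400000) = 85.23 dB SPL.

85.23 dB SPL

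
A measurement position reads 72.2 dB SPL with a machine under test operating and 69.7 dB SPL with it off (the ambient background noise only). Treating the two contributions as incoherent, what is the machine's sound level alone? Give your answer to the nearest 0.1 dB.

68.6 dB SPL

Subtract intensities: L_src = 10·log₁₀(10^(L_total/10) − 10^(L_bg/10)).
L_src = 10·log₁₀(10^(72.2/10) − 10^(69.7/10)) = 10·log₁₀(7263000) = 68.6 dB SPL.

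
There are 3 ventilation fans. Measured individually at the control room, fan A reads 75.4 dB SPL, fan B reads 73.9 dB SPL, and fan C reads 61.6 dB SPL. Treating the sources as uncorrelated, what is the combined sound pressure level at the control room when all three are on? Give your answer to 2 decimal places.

77.83 dB SPL

Add the sources as powers (linear), then convert back to dB:
L_total = 10·log₁₀(10^(75.4/10) + 10^(73.9/10) + 10^(61.6/10)) = 10·log₁₀(60670000) = 77.83 dB SPL.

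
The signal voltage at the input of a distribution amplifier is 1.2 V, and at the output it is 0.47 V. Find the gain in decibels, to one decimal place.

Voltage is an amplitude quantity, so gain = 20·log₁₀(V_out/V_in).
20·log₁₀(0.47/1.2) = 20·log₁₀(0.3917) = -8.1 dB.

-8.1 dB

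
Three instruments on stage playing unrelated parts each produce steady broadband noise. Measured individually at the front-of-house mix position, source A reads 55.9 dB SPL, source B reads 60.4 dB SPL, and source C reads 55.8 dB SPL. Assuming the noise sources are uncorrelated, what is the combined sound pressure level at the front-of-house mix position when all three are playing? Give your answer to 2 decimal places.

62.71 dB SPL

Uncorrelated sources add in intensity (power), not in dB.
L_total = 10·log₁₀(10^(55.9/10) + 10^(60.4/10) + 10^(55.8/10)) = 10·log₁₀(1866000) = 62.71 dB SPL.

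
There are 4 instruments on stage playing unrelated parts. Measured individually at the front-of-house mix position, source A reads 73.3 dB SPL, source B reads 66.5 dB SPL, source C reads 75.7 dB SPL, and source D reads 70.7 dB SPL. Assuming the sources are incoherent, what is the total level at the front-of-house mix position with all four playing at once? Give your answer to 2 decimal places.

78.74 dB SPL

Incoherent sources sum as intensities:
L_total = 10·log₁₀(10^(73.3/10) + 10^(66.5/10) + 10^(75.7/10) + 10^(70.7/10)) = 10·log₁₀(74750000) = 78.74 dB SPL.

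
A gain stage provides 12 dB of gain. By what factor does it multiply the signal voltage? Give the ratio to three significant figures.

3.98

Voltage ratio = 10^(dB/20).
10^(12/20) = 10^(0.6000) = 3.98.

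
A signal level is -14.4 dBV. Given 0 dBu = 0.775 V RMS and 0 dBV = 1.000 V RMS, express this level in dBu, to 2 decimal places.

The offset between the scales is 20·log₁₀(0.775/1.000) = −2.214 dB.
So dBu = -14.4 + 2.214 = -12.19 dBu.

-12.19 dBu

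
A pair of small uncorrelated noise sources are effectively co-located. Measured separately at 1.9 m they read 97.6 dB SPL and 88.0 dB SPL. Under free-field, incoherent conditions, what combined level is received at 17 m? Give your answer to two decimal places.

Combined at 1.9 m: 10·log₁₀(10^(97.6/10)+10^(88.0/10)) = 98.052 dB SPL.
Then apply −20·log₁₀(17/1.9) = -19.034 dB → 79.02 dB SPL.

79.02 dB SPL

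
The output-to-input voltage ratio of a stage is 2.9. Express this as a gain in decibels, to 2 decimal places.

9.25 dB

Voltage ratio → dB uses the 20·log₁₀ form:
20·log₁₀(2.9) = 9.25 dB.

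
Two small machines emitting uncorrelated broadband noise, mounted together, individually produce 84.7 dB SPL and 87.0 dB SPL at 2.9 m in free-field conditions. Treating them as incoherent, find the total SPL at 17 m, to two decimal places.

73.65 dB SPL

Combined at 2.9 m: 10·log₁₀(10^(84.7/10)+10^(87.0/10)) = 89.011 dB SPL.
Then apply −20·log₁₀(17/2.9) = -15.361 dB → 73.65 dB SPL.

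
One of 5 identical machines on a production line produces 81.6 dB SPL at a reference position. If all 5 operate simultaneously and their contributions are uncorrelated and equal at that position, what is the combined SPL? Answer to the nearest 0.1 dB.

5 equal incoherent sources raise the level by 10·log₁₀(5) = 6.99 dB.
L_total = 81.6 + 6.99 = 88.6 dB SPL.

88.6 dB SPL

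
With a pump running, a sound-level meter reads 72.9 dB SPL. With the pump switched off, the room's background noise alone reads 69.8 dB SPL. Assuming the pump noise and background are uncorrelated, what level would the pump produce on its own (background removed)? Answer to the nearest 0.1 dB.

70.0 dB SPL

Remove the background by subtracting linear intensities:
L_src = 10·log₁₀(10^(72.9/10) − 10^(69.8/10)) = 10·log₁₀(9949000) = 70.0 dB SPL.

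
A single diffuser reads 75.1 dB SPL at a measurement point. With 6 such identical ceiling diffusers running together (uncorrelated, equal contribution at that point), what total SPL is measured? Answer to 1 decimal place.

6 equal incoherent sources raise the level by 10·log₁₀(6) = 7.78 dB.
L_total = 75.1 + 7.78 = 82.9 dB SPL.

82.9 dB SPL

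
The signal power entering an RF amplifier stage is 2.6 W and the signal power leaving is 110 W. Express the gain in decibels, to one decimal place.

16.3 dB

For a power ratio, dB = 10·log₁₀(P₂/P₁).
10·log₁₀(110/2.6) = 10·log₁₀(42.31) = 16.3 dB.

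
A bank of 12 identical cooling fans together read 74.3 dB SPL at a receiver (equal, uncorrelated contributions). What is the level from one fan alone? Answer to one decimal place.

12 equal incoherent sources add 10·log₁₀(12) = 10.79 dB over one source.
L_one = 74.3 − 10.79 = 63.5 dB SPL.

63.5 dB SPL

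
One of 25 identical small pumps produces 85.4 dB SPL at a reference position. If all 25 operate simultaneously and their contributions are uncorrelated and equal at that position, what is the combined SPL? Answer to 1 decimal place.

25 equal incoherent sources raise the level by 10·log₁₀(25) = 13.98 dB.
L_total = 85.4 + 13.98 = 99.4 dB SPL.

99.4 dB SPL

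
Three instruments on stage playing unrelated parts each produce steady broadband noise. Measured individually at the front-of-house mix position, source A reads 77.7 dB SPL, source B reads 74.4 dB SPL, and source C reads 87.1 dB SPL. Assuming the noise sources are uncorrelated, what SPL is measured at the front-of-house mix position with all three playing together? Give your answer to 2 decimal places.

Incoherent sources sum as intensities:
L_total = 10·log₁₀(10^(77.7/10) + 10^(74.4/10) + 10^(87.1/10)) = 10·log₁₀(599300000) = 87.78 dB SPL.

87.78 dB SPL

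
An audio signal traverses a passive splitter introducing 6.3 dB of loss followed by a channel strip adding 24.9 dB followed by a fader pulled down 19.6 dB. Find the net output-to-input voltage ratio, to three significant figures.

0.891

Net gain = (−6.3) + 24.9 + (−19.6) = -1.0 dB.
Voltage ratio = 10^(-1.0/20) = 0.891.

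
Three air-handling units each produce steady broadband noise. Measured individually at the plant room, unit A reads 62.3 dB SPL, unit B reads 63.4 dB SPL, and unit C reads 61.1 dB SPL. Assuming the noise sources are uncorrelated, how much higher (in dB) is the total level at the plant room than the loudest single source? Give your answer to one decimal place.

3.7 dB

Incoherent sources sum as intensities:
L_total = 10·log₁₀(10^(62.3/10) + 10^(63.4/10) + 10^(61.1/10)) = 67.14 dB SPL.
Excess over the loudest (63.4 dB): 67.14 − 63.4 = 3.7 dB.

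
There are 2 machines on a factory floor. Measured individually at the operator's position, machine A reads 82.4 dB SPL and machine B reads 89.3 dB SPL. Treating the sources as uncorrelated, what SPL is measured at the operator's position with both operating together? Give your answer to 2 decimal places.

90.11 dB SPL

Incoherent sources sum as intensities:
L_total = 10·log₁₀(10^(82.4/10) + 10^(89.3/10)) = 10·log₁₀(1025000000) = 90.11 dB SPL.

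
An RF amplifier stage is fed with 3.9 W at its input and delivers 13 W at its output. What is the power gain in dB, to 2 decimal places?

5.23 dB

For a power ratio, dB = 10·log₁₀(P₂/P₁).
10·log₁₀(13/3.9) = 10·log₁₀(3.333) = 5.23 dB.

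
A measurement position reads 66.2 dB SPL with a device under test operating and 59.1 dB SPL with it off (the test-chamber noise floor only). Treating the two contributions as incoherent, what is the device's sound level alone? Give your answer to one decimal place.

65.3 dB SPL

Remove the background by subtracting linear intensities:
L_src = 10·log₁₀(10^(66.2/10) − 10^(59.1/10)) = 10·log₁₀(3356000) = 65.3 dB SPL.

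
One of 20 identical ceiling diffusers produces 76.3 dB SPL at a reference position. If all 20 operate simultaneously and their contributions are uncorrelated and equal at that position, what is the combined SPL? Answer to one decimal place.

20 equal incoherent sources raise the level by 10·log₁₀(20) = 13.01 dB.
L_total = 76.3 + 13.01 = 89.3 dB SPL.

89.3 dB SPL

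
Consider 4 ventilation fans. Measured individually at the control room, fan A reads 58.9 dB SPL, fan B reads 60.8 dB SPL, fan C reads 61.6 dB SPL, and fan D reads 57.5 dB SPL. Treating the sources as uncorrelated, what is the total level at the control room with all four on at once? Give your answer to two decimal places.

Uncorrelated sources add in intensity (power), not in dB.
L_total = 10·log₁₀(10^(58.9/10) + 10^(60.8/10) + 10^(61.6/10) + 10^(57.5/10)) = 10·log₁₀(3986000) = 66.01 dB SPL.

66.01 dB SPL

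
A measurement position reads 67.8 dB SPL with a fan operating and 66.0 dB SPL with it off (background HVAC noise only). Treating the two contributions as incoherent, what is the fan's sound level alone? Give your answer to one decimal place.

Remove the background by subtracting linear intensities:
L_src = 10·log₁₀(10^(67.8/10) − 10^(66.0/10)) = 10·log₁₀(2045000) = 63.1 dB SPL.

63.1 dB SPL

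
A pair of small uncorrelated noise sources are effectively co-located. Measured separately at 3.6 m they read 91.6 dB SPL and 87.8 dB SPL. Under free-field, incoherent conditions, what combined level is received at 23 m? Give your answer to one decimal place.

77.0 dB SPL

Combined at 3.6 m: 10·log₁₀(10^(91.6/10)+10^(87.8/10)) = 93.11 dB SPL.
Then apply −20·log₁₀(23/3.6) = -16.11 dB → 77.0 dB SPL.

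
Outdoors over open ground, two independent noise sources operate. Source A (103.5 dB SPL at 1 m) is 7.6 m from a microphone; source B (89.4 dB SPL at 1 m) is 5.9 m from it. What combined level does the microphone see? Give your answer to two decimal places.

At the listener: L_A = 103.5 − 20·log₁₀(7.6) = 85.884 dB; L_B = 89.4 − 20·log₁₀(5.9) = 73.983 dB.
Combined: 10·log₁₀(10^(85.884/10)+10^(73.983/10)) = 86.16 dB SPL.

86.16 dB SPL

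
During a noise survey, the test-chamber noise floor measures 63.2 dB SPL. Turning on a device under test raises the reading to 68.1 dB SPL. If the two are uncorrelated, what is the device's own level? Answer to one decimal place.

66.4 dB SPL

Subtract intensities: L_src = 10·log₁₀(10^(L_total/10) − 10^(L_bg/10)).
L_src = 10·log₁₀(10^(68.1/10) − 10^(63.2/10)) = 10·log₁₀(4367000) = 66.4 dB SPL.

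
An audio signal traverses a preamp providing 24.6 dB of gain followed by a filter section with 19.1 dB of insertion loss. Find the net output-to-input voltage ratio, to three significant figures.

Net gain = 24.6 + (−19.1) = 5.5 dB.
Voltage ratio = 10^(5.5/20) = 1.88.

1.88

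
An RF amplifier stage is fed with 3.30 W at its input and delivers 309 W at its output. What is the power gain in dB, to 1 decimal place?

19.7 dB

For a power ratio, dB = 10·log₁₀(P₂/P₁).
10·log₁₀(309/3.30) = 10·log₁₀(93.64) = 19.7 dB.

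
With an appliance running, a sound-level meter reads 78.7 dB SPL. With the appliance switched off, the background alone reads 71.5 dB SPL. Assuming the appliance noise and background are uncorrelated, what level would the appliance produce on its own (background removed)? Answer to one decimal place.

Subtract intensities: L_src = 10·log₁₀(10^(L_total/10) − 10^(L_bg/10)).
L_src = 10·log₁₀(10^(78.7/10) − 10^(71.5/10)) = 10·log₁₀(60010000) = 77.8 dB SPL.

77.8 dB SPL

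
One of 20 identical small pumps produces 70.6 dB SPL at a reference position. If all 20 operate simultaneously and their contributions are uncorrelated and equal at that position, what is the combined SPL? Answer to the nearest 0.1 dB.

20 equal incoherent sources raise the level by 10·log₁₀(20) = 13.01 dB.
L_total = 70.6 + 13.01 = 83.6 dB SPL.

83.6 dB SPL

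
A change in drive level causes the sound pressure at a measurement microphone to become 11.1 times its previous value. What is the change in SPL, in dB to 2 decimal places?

SPL change from a pressure ratio uses the 20·log₁₀ form:
20·log₁₀(11.1) = 20.91 dB.

20.91 dB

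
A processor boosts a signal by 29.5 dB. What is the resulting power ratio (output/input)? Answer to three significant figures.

891

Power ratio = 10^(dB/10).
10^(29.5/10) = 10^(2.950) = 891.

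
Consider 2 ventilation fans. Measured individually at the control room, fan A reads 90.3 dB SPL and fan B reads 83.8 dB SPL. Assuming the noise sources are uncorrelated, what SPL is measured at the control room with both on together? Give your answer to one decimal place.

Add the sources as powers (linear), then convert back to dB:
L_total = 10·log₁₀(10^(90.3/10) + 10^(83.8/10)) = 10·log₁₀(1311000000) = 91.2 dB SPL.

91.2 dB SPL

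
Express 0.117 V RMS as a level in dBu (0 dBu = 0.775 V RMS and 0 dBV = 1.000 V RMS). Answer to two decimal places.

-16.42 dBu

dBu = 20·log₁₀(V / 0.775 V).
20·log₁₀(0.117/0.775) = -16.42 dBu.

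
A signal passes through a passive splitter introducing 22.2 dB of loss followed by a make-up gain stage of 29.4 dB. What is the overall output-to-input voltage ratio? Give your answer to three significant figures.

Net gain = (−22.2) + 29.4 = 7.2 dB.
Voltage ratio = 10^(7.2/20) = 2.29.

2.29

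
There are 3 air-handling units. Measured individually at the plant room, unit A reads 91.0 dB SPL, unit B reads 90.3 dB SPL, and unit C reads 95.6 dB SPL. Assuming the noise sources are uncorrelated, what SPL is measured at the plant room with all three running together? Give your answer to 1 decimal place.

97.8 dB SPL

Incoherent sources sum as intensities:
L_total = 10·log₁₀(10^(91.0/10) + 10^(90.3/10) + 10^(95.6/10)) = 10·log₁₀(5961000000) = 97.8 dB SPL.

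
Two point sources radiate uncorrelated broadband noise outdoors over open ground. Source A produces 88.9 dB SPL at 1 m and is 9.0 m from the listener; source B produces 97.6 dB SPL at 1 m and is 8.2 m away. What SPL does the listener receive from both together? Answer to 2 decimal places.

79.78 dB SPL

At the listener: L_A = 88.9 − 20·log₁₀(9.0) = 69.815 dB; L_B = 97.6 − 20·log₁₀(8.2) = 79.324 dB.
Combined: 10·log₁₀(10^(69.815/10)+10^(79.324/10)) = 79.78 dB SPL.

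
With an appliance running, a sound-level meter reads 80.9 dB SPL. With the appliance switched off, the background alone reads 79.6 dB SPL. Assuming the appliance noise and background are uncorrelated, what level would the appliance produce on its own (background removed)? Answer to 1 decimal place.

75.0 dB SPL

Subtract intensities: L_src = 10·log₁₀(10^(L_total/10) − 10^(L_bg/10)).
L_src = 10·log₁₀(10^(80.9/10) − 10^(79.6/10)) = 10·log₁₀(31830000) = 75.0 dB SPL.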